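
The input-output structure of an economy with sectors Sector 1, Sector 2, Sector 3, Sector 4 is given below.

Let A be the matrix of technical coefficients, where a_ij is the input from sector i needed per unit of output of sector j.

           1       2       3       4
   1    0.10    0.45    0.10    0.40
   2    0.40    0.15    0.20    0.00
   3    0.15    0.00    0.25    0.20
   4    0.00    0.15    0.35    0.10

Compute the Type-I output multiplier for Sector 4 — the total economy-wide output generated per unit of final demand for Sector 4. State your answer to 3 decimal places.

m_4 = 3.658

I − A =
  [   0.90    -0.45    -0.10    -0.40]
  [  -0.40     0.85    -0.20     0.00]
  [  -0.15     0.00     0.75    -0.20]
  [   0.00    -0.15    -0.35     0.90]
Compute the cofactors C_ij = (−1)^(i+j)·(3×3 minor ij) of I−A; the adjugate is their transpose:
adj(I−A) = Cᵀ =
  [ 0.508250   0.320250   0.288500   0.290000]
  [ 0.269000   0.510000   0.254000   0.176000]
  [ 0.126750   0.096750   0.502500   0.168000]
  [ 0.094125   0.122625   0.237750   0.412500]
det(I−A) = Σ_j (I−A)_1j·C_1j = (0.90)(0.508250) + (-0.45)(0.269000) + (-0.10)(0.126750) + (-0.40)(0.094125) = 0.28605
(I − A)⁻¹ = adj(I−A) / det(I−A) ≈
  [   1.7768     1.1196     1.0086     1.0138]
  [   0.9404     1.7829     0.8880     0.6153]
  [   0.4431     0.3382     1.7567     0.5873]
  [   0.3291     0.4287     0.8311     1.4421]
The output multiplier for sector j is the column-j sum of the Leontief inverse (I − A)⁻¹ = adj(I−A) / det(I−A).
Column 4 of adj(I−A): (0.290000, 0.176000, 0.168000, 0.412500); det(I−A) = 0.28605.
m_4 = (0.290000 + 0.176000 + 0.168000 + 0.412500) / 0.28605 = 1.0465 / 0.28605 ≈ 3.658.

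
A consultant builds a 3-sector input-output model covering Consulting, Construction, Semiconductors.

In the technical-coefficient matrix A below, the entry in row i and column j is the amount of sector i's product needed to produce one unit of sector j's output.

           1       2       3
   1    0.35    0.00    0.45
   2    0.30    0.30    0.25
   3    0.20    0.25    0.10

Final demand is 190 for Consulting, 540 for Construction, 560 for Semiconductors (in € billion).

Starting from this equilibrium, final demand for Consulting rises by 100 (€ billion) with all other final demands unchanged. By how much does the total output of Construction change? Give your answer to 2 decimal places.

Δx_2 = 117.59

I − A =
  [   0.65     0.00    -0.45]
  [  -0.30     0.70    -0.25]
  [  -0.20    -0.25     0.90]
Cofactors of I−A, C_ij = (−1)^(i+j)·(minor ij) (rows/columns in the sector order above):
  C_11 = (0.70)(0.90) − (-0.25)(-0.25) = 0.5675
  C_12 = −[(-0.30)(0.90) − (-0.25)(-0.20)] = 0.3200
  C_13 = (-0.30)(-0.25) − (0.70)(-0.20) = 0.2150
  C_21 = −[(0.00)(0.90) − (-0.45)(-0.25)] = 0.1125
  C_22 = (0.65)(0.90) − (-0.45)(-0.20) = 0.4950
  C_23 = −[(0.65)(-0.25) − (0.00)(-0.20)] = 0.1625
  C_31 = (0.00)(-0.25) − (-0.45)(0.70) = 0.3150
  C_32 = −[(0.65)(-0.25) − (-0.45)(-0.30)] = 0.2975
  C_33 = (0.65)(0.70) − (0.00)(-0.30) = 0.4550
det(I−A) = Σ_j (I−A)_1j·C_1j = (0.65)(0.5675) + (0.00)(0.3200) + (-0.45)(0.2150) = 0.272125
adj(I−A) = Cᵀ =
  [ 0.5675   0.1125   0.3150]
  [ 0.3200   0.4950   0.2975]
  [ 0.2150   0.1625   0.4550]
(I − A)⁻¹ = adj(I−A) / det(I−A) ≈
  [   2.0854     0.4134     1.1576]
  [   1.1759     1.8190     1.0932]
  [   0.7901     0.5972     1.6720]
Δx = (I − A)⁻¹ Δd with Δd having +100 in the Consulting component and 0 elsewhere.
So Δx_2 = L_21 · (+100), where L_21 = adj(I−A)_21 / det(I−A) = 0.3200 / 0.272125.
Δx_2 = 0.3200 × (+100) / 0.272125 = 32.00 / 0.272125 ≈ 117.59.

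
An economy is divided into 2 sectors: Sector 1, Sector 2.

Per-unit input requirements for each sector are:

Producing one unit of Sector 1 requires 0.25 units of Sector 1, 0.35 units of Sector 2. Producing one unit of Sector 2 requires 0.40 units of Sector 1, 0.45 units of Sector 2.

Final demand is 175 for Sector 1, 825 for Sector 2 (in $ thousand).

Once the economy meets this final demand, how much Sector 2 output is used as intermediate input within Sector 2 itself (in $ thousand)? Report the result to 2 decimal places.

I − A =
  [   0.75    -0.40]
  [  -0.35     0.55]
det(I−A) = (0.75)(0.55) − (-0.40)(-0.35) = 0.2725
adj(I−A) = [[0.55, 0.40], [0.35, 0.75]]
(I − A)⁻¹ = adj(I−A) / det(I−A) ≈
  [   2.0183     1.4679]
  [   1.2844     2.7523]
First solve x = (I − A)⁻¹ d = adj(I−A)·d / det(I−A); in particular x_2 = (0.35·175 + 0.75·825) / 0.2725 = 680.00 / 0.2725 ≈ 2495.4128.
Intermediate flow from 2 to 2: z_22 = a_22 · x_2 = 0.45 × 680.00 / 0.2725 = 306.00 / 0.2725 ≈ 1122.94.

z_22 = 1122.94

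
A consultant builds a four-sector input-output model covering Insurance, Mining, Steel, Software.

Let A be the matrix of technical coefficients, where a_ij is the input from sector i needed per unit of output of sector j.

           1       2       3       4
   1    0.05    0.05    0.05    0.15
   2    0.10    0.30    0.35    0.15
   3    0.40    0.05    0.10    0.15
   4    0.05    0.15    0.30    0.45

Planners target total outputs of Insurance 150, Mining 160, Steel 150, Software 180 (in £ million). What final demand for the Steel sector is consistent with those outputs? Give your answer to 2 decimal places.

I − A =
  [   0.95    -0.05    -0.05    -0.15]
  [  -0.10     0.70    -0.35    -0.15]
  [  -0.40    -0.05     0.90    -0.15]
  [  -0.05    -0.15    -0.30     0.55]
d = (I − A) x:
  d_1 = (+0.95)·150 + (-0.05)·160 + (-0.05)·150 + (-0.15)·180 = 100.00
  d_2 = (-0.10)·150 + (+0.70)·160 + (-0.35)·150 + (-0.15)·180 = 17.50
  d_3 = (-0.40)·150 + (-0.05)·160 + (+0.90)·150 + (-0.15)·180 = 40.00
  d_4 = (-0.05)·150 + (-0.15)·160 + (-0.30)·150 + (+0.55)·180 = 22.50

d_3 = 40.00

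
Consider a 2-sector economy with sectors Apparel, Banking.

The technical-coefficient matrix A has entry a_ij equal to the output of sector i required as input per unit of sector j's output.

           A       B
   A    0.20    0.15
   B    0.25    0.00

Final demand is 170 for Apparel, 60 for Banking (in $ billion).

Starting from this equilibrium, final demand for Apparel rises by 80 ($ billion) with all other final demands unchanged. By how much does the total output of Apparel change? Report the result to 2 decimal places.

I − A =
  [   0.80    -0.15]
  [  -0.25     1.00]
det(I−A) = (0.80)(1.00) − (-0.15)(-0.25) = 0.7625
adj(I−A) = [[1.00, 0.15], [0.25, 0.80]]
(I − A)⁻¹ = adj(I−A) / det(I−A) ≈
  [   1.3115     0.1967]
  [   0.3279     1.0492]
Δx = (I − A)⁻¹ Δd with Δd having +80 in the Apparel component and 0 elsewhere.
So Δx_A = L_AA · (+80), where L_AA = adj(I−A)_AA / det(I−A) = 1.00 / 0.7625.
Δx_A = 1.00 × (+80) / 0.7625 = 80.00 / 0.7625 ≈ 104.92.

Δx_A = 104.92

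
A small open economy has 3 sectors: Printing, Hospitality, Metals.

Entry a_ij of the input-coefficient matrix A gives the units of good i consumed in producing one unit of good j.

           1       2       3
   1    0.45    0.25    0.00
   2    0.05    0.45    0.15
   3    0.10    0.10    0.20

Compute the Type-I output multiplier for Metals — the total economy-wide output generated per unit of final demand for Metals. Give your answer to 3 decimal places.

I − A =
  [   0.55    -0.25     0.00]
  [  -0.05     0.55    -0.15]
  [  -0.10    -0.10     0.80]
Cofactors of I−A, C_ij = (−1)^(i+j)·(minor ij) (rows/columns in the sector order above):
  C_11 = (0.55)(0.80) − (-0.15)(-0.10) = 0.4250
  C_12 = −[(-0.05)(0.80) − (-0.15)(-0.10)] = 0.0550
  C_13 = (-0.05)(-0.10) − (0.55)(-0.10) = 0.0600
  C_21 = −[(-0.25)(0.80) − (0.00)(-0.10)] = 0.2000
  C_22 = (0.55)(0.80) − (0.00)(-0.10) = 0.4400
  C_23 = −[(0.55)(-0.10) − (-0.25)(-0.10)] = 0.0800
  C_31 = (-0.25)(-0.15) − (0.00)(0.55) = 0.0375
  C_32 = −[(0.55)(-0.15) − (0.00)(-0.05)] = 0.0825
  C_33 = (0.55)(0.55) − (-0.25)(-0.05) = 0.2900
det(I−A) = Σ_j (I−A)_1j·C_1j = (0.55)(0.4250) + (-0.25)(0.0550) + (0.00)(0.0600) = 0.2200
adj(I−A) = Cᵀ =
  [ 0.4250   0.2000   0.0375]
  [ 0.0550   0.4400   0.0825]
  [ 0.0600   0.0800   0.2900]
(I − A)⁻¹ = adj(I−A) / det(I−A) ≈
  [   1.9318     0.9091     0.1705]
  [   0.2500     2.0000     0.3750]
  [   0.2727     0.3636     1.3182]
The output multiplier for sector j is the column-j sum of the Leontief inverse (I − A)⁻¹ = adj(I−A) / det(I−A).
Column 3 of adj(I−A): (0.0375, 0.0825, 0.2900); det(I−A) = 0.2200.
m_3 = (0.0375 + 0.0825 + 0.2900) / 0.2200 = 0.41 / 0.2200 ≈ 1.864.

m_3 = 1.864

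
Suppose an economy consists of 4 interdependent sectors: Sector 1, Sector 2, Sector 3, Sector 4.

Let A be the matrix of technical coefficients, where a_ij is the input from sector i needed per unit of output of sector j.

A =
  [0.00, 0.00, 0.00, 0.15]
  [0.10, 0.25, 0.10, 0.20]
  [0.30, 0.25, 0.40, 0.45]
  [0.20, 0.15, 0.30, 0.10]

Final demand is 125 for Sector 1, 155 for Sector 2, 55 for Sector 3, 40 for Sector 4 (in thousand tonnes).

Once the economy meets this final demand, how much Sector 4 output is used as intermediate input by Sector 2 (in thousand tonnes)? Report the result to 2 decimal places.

I − A =
  [   1.00     0.00     0.00    -0.15]
  [  -0.10     0.75    -0.10    -0.20]
  [  -0.30    -0.25     0.60    -0.45]
  [  -0.20    -0.15    -0.30     0.90]
Compute the cofactors C_ij = (−1)^(i+j)·(3×3 minor ij) of I−A; the adjugate is their transpose:
adj(I−A) = Cᵀ =
  [ 0.24150   0.02475   0.03600   0.06375]
  [ 0.11850   0.37350   0.15150   0.17850]
  [ 0.30025   0.29175   0.62025   0.42500]
  [ 0.17350   0.16500   0.24000   0.42500]
det(I−A) = Σ_j (I−A)_1j·C_1j = (1.00)(0.24150) + (0.00)(0.11850) + (0.00)(0.30025) + (-0.15)(0.17350) = 0.215475
(I − A)⁻¹ = adj(I−A) / det(I−A) ≈
  [   1.1208     0.1149     0.1671     0.2959]
  [   0.5499     1.7334     0.7031     0.8284]
  [   1.3934     1.3540     2.8785     1.9724]
  [   0.8052     0.7658     1.1138     1.9724]
First solve x = (I − A)⁻¹ d = adj(I−A)·d / det(I−A); in particular x_2 = (0.11850·125 + 0.37350·155 + 0.15150·55 + 0.17850·40) / 0.215475 = 88.1775 / 0.215475 ≈ 409.2238.
Intermediate flow from 4 to 2: z_42 = a_42 · x_2 = 0.15 × 88.1775 / 0.215475 = 13.226625 / 0.215475 ≈ 61.38.

z_42 = 61.38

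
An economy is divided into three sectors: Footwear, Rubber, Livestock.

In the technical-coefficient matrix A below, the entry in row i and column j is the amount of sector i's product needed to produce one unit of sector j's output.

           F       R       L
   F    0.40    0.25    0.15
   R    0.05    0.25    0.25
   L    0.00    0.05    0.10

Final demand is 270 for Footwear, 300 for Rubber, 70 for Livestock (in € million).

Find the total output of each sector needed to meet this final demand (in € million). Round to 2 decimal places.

I − A =
  [   0.60    -0.25    -0.15]
  [  -0.05     0.75    -0.25]
  [   0.00    -0.05     0.90]
Cofactors of I−A, C_ij = (−1)^(i+j)·(minor ij) (rows/columns in the sector order above):
  C_11 = (0.75)(0.90) − (-0.25)(-0.05) = 0.6625
  C_12 = −[(-0.05)(0.90) − (-0.25)(0.00)] = 0.0450
  C_13 = (-0.05)(-0.05) − (0.75)(0.00) = 0.0025
  C_21 = −[(-0.25)(0.90) − (-0.15)(-0.05)] = 0.2325
  C_22 = (0.60)(0.90) − (-0.15)(0.00) = 0.5400
  C_23 = −[(0.60)(-0.05) − (-0.25)(0.00)] = 0.0300
  C_31 = (-0.25)(-0.25) − (-0.15)(0.75) = 0.1750
  C_32 = −[(0.60)(-0.25) − (-0.15)(-0.05)] = 0.1575
  C_33 = (0.60)(0.75) − (-0.25)(-0.05) = 0.4375
det(I−A) = Σ_j (I−A)_1j·C_1j = (0.60)(0.6625) + (-0.25)(0.0450) + (-0.15)(0.0025) = 0.385875
adj(I−A) = Cᵀ =
  [ 0.6625   0.2325   0.1750]
  [ 0.0450   0.5400   0.1575]
  [ 0.0025   0.0300   0.4375]
(I − A)⁻¹ = adj(I−A) / det(I−A) ≈
  [   1.7169     0.6025     0.4535]
  [   0.1166     1.3994     0.4082]
  [   0.0065     0.0777     1.1338]
x = (I − A)⁻¹ d = adj(I−A)·d / det(I−A), with det(I−A) = 0.385875:
  x_F = (0.6625·270 + 0.2325·300 + 0.1750·70) / 0.385875 = 260.875 / 0.385875 ≈ 676.06
  x_R = (0.0450·270 + 0.5400·300 + 0.1575·70) / 0.385875 = 185.175 / 0.385875 ≈ 479.88
  x_L = (0.0025·270 + 0.0300·300 + 0.4375·70) / 0.385875 = 40.30 / 0.385875 ≈ 104.44

x_F = 676.06, x_R = 479.88, x_L = 104.44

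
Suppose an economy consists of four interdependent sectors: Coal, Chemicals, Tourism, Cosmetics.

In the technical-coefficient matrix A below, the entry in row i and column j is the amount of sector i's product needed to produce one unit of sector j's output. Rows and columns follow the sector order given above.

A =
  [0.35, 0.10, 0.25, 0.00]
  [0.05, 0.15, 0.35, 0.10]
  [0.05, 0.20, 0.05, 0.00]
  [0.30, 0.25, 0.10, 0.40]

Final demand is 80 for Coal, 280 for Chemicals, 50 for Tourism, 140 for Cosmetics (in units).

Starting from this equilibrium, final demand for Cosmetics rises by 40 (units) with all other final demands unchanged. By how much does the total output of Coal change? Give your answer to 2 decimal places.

Δx_1 = 2.27

I − A =
  [   0.65    -0.10    -0.25     0.00]
  [  -0.05     0.85    -0.35    -0.10]
  [  -0.05    -0.20     0.95     0.00]
  [  -0.30    -0.25    -0.10     0.60]
Compute the cofactors C_ij = (−1)^(i+j)·(3×3 minor ij) of I−A; the adjugate is their transpose:
adj(I−A) = Cᵀ =
  [ 0.41675   0.08700   0.14325   0.01450]
  [ 0.06800   0.36300   0.15800   0.06050]
  [ 0.03625   0.08100   0.30925   0.01350]
  [ 0.24275   0.20825   0.18900   0.45975]
det(I−A) = Σ_j (I−A)_1j·C_1j = (0.65)(0.41675) + (-0.10)(0.06800) + (-0.25)(0.03625) + (0.00)(0.24275) = 0.255025
(I − A)⁻¹ = adj(I−A) / det(I−A) ≈
  [   1.6342     0.3411     0.5617     0.0569]
  [   0.2666     1.4234     0.6195     0.2372]
  [   0.1421     0.3176     1.2126     0.0529]
  [   0.9519     0.8166     0.7411     1.8028]
Δx = (I − A)⁻¹ Δd with Δd having +40 in the Cosmetics component and 0 elsewhere.
So Δx_1 = L_14 · (+40), where L_14 = adj(I−A)_14 / det(I−A) = 0.01450 / 0.255025.
Δx_1 = 0.01450 × (+40) / 0.255025 = 0.58 / 0.255025 ≈ 2.27.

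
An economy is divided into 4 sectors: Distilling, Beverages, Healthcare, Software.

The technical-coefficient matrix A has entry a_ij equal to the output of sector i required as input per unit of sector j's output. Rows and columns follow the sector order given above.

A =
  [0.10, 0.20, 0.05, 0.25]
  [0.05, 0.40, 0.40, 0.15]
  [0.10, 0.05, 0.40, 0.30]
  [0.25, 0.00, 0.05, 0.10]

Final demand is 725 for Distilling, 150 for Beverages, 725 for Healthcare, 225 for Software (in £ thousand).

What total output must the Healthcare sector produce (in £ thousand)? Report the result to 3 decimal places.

x_3 = 2030.720

I − A =
  [   0.90    -0.20    -0.05    -0.25]
  [  -0.05     0.60    -0.40    -0.15]
  [  -0.10    -0.05     0.60    -0.30]
  [  -0.25     0.00    -0.05     0.90]
Compute the cofactors C_ij = (−1)^(i+j)·(3×3 minor ij) of I−A; the adjugate is their transpose:
adj(I−A) = Cᵀ =
  [ 0.296625   0.107875   0.108000   0.136375]
  [ 0.115500   0.425500   0.310500   0.206500]
  [ 0.103125   0.070375   0.432000   0.184375]
  [ 0.088125   0.033875   0.054000   0.288875]
det(I−A) = Σ_j (I−A)_1j·C_1j = (0.90)(0.296625) + (-0.20)(0.115500) + (-0.05)(0.103125) + (-0.25)(0.088125) = 0.216675
(I − A)⁻¹ = adj(I−A) / det(I−A) ≈
  [   1.3690     0.4979     0.4984     0.6294]
  [   0.5331     1.9638     1.4330     0.9530]
  [   0.4759     0.3248     1.9938     0.8509]
  [   0.4067     0.1563     0.2492     1.3332]
x = (I − A)⁻¹ d = adj(I−A)·d / det(I−A), with det(I−A) = 0.216675:
  x_1 = (0.296625·725 + 0.107875·150 + 0.108000·725 + 0.136375·225) / 0.216675 = 340.21875 / 0.216675 ≈ 1570.180
  x_2 = (0.115500·725 + 0.425500·150 + 0.310500·725 + 0.206500·225) / 0.216675 = 419.1375 / 0.216675 ≈ 1934.406
  x_3 = (0.103125·725 + 0.070375·150 + 0.432000·725 + 0.184375·225) / 0.216675 = 440.00625 / 0.216675 ≈ 2030.720
  x_4 = (0.088125·725 + 0.033875·150 + 0.054000·725 + 0.288875·225) / 0.216675 = 173.11875 / 0.216675 ≈ 798.979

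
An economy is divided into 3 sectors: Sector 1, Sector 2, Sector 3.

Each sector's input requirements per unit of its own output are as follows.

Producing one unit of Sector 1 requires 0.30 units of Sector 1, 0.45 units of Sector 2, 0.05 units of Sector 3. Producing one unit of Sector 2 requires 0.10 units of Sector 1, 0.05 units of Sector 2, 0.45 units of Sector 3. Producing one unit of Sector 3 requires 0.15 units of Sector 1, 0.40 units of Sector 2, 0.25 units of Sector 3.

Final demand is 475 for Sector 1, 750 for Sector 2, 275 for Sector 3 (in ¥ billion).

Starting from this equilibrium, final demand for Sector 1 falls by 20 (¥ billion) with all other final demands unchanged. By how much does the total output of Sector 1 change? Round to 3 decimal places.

Δx_1 = -35.559

I − A =
  [   0.70    -0.10    -0.15]
  [  -0.45     0.95    -0.40]
  [  -0.05    -0.45     0.75]
Cofactors of I−A, C_ij = (−1)^(i+j)·(minor ij) (rows/columns in the sector order above):
  C_11 = (0.95)(0.75) − (-0.40)(-0.45) = 0.5325
  C_12 = −[(-0.45)(0.75) − (-0.40)(-0.05)] = 0.3575
  C_13 = (-0.45)(-0.45) − (0.95)(-0.05) = 0.2500
  C_21 = −[(-0.10)(0.75) − (-0.15)(-0.45)] = 0.1425
  C_22 = (0.70)(0.75) − (-0.15)(-0.05) = 0.5175
  C_23 = −[(0.70)(-0.45) − (-0.10)(-0.05)] = 0.3200
  C_31 = (-0.10)(-0.40) − (-0.15)(0.95) = 0.1825
  C_32 = −[(0.70)(-0.40) − (-0.15)(-0.45)] = 0.3475
  C_33 = (0.70)(0.95) − (-0.10)(-0.45) = 0.6200
det(I−A) = Σ_j (I−A)_1j·C_1j = (0.70)(0.5325) + (-0.10)(0.3575) + (-0.15)(0.2500) = 0.2995
adj(I−A) = Cᵀ =
  [ 0.5325   0.1425   0.1825]
  [ 0.3575   0.5175   0.3475]
  [ 0.2500   0.3200   0.6200]
(I − A)⁻¹ = adj(I−A) / det(I−A) ≈
  [   1.7780     0.4758     0.6093]
  [   1.1937     1.7279     1.1603]
  [   0.8347     1.0684     2.0701]
Δx = (I − A)⁻¹ Δd with Δd having -20 in the Sector 1 component and 0 elsewhere.
So Δx_1 = L_11 · (-20), where L_11 = adj(I−A)_11 / det(I−A) = 0.5325 / 0.2995.
Δx_1 = 0.5325 × (-20) / 0.2995 = -10.65 / 0.2995 ≈ -35.559.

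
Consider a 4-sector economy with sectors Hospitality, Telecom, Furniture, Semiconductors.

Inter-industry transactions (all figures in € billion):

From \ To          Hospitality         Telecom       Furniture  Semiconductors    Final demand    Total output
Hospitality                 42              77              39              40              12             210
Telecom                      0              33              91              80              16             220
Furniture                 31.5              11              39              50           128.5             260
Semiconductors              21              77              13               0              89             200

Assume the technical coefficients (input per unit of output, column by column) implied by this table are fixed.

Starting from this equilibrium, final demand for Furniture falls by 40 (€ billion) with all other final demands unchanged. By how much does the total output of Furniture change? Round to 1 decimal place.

Technical coefficients a_ij = z_ij / X_j:
  a_11 = 42/210 = 0.20, a_21 = 0/210 = 0.00, a_31 = 31.5/210 = 0.15, a_41 = 21/210 = 0.10
  a_12 = 77/220 = 0.35, a_22 = 33/220 = 0.15, a_32 = 11/220 = 0.05, a_42 = 77/220 = 0.35
  a_13 = 39/260 = 0.15, a_23 = 91/260 = 0.35, a_33 = 39/260 = 0.15, a_43 = 13/260 = 0.05
  a_14 = 40/200 = 0.20, a_24 = 80/200 = 0.40, a_34 = 50/200 = 0.25, a_44 = 0/200 = 0.00
I − A =
  [   0.80    -0.35    -0.15    -0.20]
  [   0.00     0.85    -0.35    -0.40]
  [  -0.15    -0.05     0.85    -0.25]
  [  -0.10    -0.35    -0.05     1.00]
Compute the cofactors C_ij = (−1)^(i+j)·(3×3 minor ij) of I−A; the adjugate is their transpose:
adj(I−A) = Cᵀ =
  [ 0.54375   0.37375   0.26900   0.32550]
  [ 0.09825   0.62525   0.29500   0.34350]
  [ 0.12975   0.18075   0.53700   0.23250]
  [ 0.09525   0.26525   0.15700   0.52650]
det(I−A) = Σ_j (I−A)_1j·C_1j = (0.80)(0.54375) + (-0.35)(0.09825) + (-0.15)(0.12975) + (-0.20)(0.09525) = 0.3621
(I − A)⁻¹ = adj(I−A) / det(I−A) ≈
  [   1.5017     1.0322     0.7429     0.8989]
  [   0.2713     1.7267     0.8147     0.9486]
  [   0.3583     0.4992     1.4830     0.6421]
  [   0.2630     0.7325     0.4336     1.4540]
Δx = (I − A)⁻¹ Δd with Δd having -40 in the Furniture component and 0 elsewhere.
So Δx_3 = L_33 · (-40), where L_33 = adj(I−A)_33 / det(I−A) = 0.53700 / 0.3621.
Δx_3 = 0.53700 × (-40) / 0.3621 = -21.48 / 0.3621 ≈ -59.3.

Δx_3 = -59.3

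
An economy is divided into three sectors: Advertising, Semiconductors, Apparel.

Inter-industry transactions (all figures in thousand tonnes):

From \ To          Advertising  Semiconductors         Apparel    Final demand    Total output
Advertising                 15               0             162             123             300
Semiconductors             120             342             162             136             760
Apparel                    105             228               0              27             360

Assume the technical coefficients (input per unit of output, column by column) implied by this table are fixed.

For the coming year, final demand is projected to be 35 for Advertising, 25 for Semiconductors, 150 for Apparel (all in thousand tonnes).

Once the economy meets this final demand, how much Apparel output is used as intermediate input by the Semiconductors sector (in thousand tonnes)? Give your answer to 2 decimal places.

Technical coefficients a_ij = z_ij / X_j:
  a_11 = 15/300 = 0.05, a_21 = 120/300 = 0.40, a_31 = 105/300 = 0.35
  a_12 = 0/760 = 0.00, a_22 = 342/760 = 0.45, a_32 = 228/760 = 0.30
  a_13 = 162/360 = 0.45, a_23 = 162/360 = 0.45, a_33 = 0/360 = 0.00
I − A =
  [   0.95     0.00    -0.45]
  [  -0.40     0.55    -0.45]
  [  -0.35    -0.30     1.00]
Cofactors of I−A, C_ij = (−1)^(i+j)·(minor ij) (rows/columns in the sector order above):
  C_11 = (0.55)(1.00) − (-0.45)(-0.30) = 0.4150
  C_12 = −[(-0.40)(1.00) − (-0.45)(-0.35)] = 0.5575
  C_13 = (-0.40)(-0.30) − (0.55)(-0.35) = 0.3125
  C_21 = −[(0.00)(1.00) − (-0.45)(-0.30)] = 0.1350
  C_22 = (0.95)(1.00) − (-0.45)(-0.35) = 0.7925
  C_23 = −[(0.95)(-0.30) − (0.00)(-0.35)] = 0.2850
  C_31 = (0.00)(-0.45) − (-0.45)(0.55) = 0.2475
  C_32 = −[(0.95)(-0.45) − (-0.45)(-0.40)] = 0.6075
  C_33 = (0.95)(0.55) − (0.00)(-0.40) = 0.5225
det(I−A) = Σ_j (I−A)_1j·C_1j = (0.95)(0.4150) + (0.00)(0.5575) + (-0.45)(0.3125) = 0.253625
adj(I−A) = Cᵀ =
  [ 0.4150   0.1350   0.2475]
  [ 0.5575   0.7925   0.6075]
  [ 0.3125   0.2850   0.5225]
(I − A)⁻¹ = adj(I−A) / det(I−A) ≈
  [   1.6363     0.5323     0.9759]
  [   2.1981     3.1247     2.3953]
  [   1.2321     1.1237     2.0601]
First solve x = (I − A)⁻¹ d = adj(I−A)·d / det(I−A); in particular x_2 = (0.5575·35 + 0.7925·25 + 0.6075·150) / 0.253625 = 130.45 / 0.253625 ≈ 514.3420.
Intermediate flow from 3 to 2: z_32 = a_32 · x_2 = 0.30 × 130.45 / 0.253625 = 39.135 / 0.253625 ≈ 154.30.

z_32 = 154.30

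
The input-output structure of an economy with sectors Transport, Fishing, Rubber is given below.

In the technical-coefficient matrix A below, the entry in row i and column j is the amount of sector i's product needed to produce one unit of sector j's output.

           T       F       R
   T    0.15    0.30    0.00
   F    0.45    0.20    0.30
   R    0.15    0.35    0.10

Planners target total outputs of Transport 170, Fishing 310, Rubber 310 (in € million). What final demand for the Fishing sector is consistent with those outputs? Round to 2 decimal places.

I − A =
  [   0.85    -0.30     0.00]
  [  -0.45     0.80    -0.30]
  [  -0.15    -0.35     0.90]
d = (I − A) x:
  d_T = (+0.85)·170 + (-0.30)·310 + (+0.00)·310 = 51.50
  d_F = (-0.45)·170 + (+0.80)·310 + (-0.30)·310 = 78.50
  d_R = (-0.15)·170 + (-0.35)·310 + (+0.90)·310 = 145.00

d_F = 78.50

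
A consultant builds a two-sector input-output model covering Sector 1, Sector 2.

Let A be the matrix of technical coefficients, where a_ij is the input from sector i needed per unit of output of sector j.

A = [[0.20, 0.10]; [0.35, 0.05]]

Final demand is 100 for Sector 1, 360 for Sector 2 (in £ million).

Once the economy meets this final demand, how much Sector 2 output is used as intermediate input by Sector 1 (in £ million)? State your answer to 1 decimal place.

I − A =
  [   0.80    -0.10]
  [  -0.35     0.95]
det(I−A) = (0.80)(0.95) − (-0.10)(-0.35) = 0.7250
adj(I−A) = [[0.95, 0.10], [0.35, 0.80]]
(I − A)⁻¹ = adj(I−A) / det(I−A) ≈
  [   1.3103     0.1379]
  [   0.4828     1.1034]
First solve x = (I − A)⁻¹ d = adj(I−A)·d / det(I−A); in particular x_1 = (0.95·100 + 0.10·360) / 0.7250 = 131.00 / 0.7250 ≈ 180.690.
Intermediate flow from 2 to 1: z_21 = a_21 · x_1 = 0.35 × 131.00 / 0.7250 = 45.85 / 0.7250 ≈ 63.2.

z_21 = 63.2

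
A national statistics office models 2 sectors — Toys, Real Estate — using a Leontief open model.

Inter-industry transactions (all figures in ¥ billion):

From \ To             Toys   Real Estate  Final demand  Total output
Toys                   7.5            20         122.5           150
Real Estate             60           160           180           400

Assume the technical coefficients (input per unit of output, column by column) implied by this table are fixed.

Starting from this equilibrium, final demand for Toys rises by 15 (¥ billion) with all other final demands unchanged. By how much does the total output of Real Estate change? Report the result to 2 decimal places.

Technical coefficients a_ij = z_ij / X_j:
  a_TT = 7.5/150 = 0.05, a_RT = 60/150 = 0.40
  a_TR = 20/400 = 0.05, a_RR = 160/400 = 0.40
I − A =
  [   0.95    -0.05]
  [  -0.40     0.60]
det(I−A) = (0.95)(0.60) − (-0.05)(-0.40) = 0.5500
adj(I−A) = [[0.60, 0.05], [0.40, 0.95]]
(I − A)⁻¹ = adj(I−A) / det(I−A) ≈
  [   1.0909     0.0909]
  [   0.7273     1.7273]
Δx = (I − A)⁻¹ Δd with Δd having +15 in the Toys component and 0 elsewhere.
So Δx_R = L_RT · (+15), where L_RT = adj(I−A)_RT / det(I−A) = 0.40 / 0.5500.
Δx_R = 0.40 × (+15) / 0.5500 = 6.00 / 0.5500 ≈ 10.91.

Δx_R = 10.91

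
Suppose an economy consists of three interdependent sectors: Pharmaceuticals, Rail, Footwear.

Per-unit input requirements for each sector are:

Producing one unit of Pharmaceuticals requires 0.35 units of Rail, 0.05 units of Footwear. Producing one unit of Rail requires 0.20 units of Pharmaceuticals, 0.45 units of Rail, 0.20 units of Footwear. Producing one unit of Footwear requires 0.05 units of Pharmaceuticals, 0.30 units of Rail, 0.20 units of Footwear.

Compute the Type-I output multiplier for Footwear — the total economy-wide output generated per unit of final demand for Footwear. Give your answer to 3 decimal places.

I − A =
  [   1.00    -0.20    -0.05]
  [  -0.35     0.55    -0.30]
  [  -0.05    -0.20     0.80]
Cofactors of I−A, C_ij = (−1)^(i+j)·(minor ij) (rows/columns in the sector order above):
  C_11 = (0.55)(0.80) − (-0.30)(-0.20) = 0.3800
  C_12 = −[(-0.35)(0.80) − (-0.30)(-0.05)] = 0.2950
  C_13 = (-0.35)(-0.20) − (0.55)(-0.05) = 0.0975
  C_21 = −[(-0.20)(0.80) − (-0.05)(-0.20)] = 0.1700
  C_22 = (1.00)(0.80) − (-0.05)(-0.05) = 0.7975
  C_23 = −[(1.00)(-0.20) − (-0.20)(-0.05)] = 0.2100
  C_31 = (-0.20)(-0.30) − (-0.05)(0.55) = 0.0875
  C_32 = −[(1.00)(-0.30) − (-0.05)(-0.35)] = 0.3175
  C_33 = (1.00)(0.55) − (-0.20)(-0.35) = 0.4800
det(I−A) = Σ_j (I−A)_1j·C_1j = (1.00)(0.3800) + (-0.20)(0.2950) + (-0.05)(0.0975) = 0.316125
adj(I−A) = Cᵀ =
  [ 0.3800   0.1700   0.0875]
  [ 0.2950   0.7975   0.3175]
  [ 0.0975   0.2100   0.4800]
(I − A)⁻¹ = adj(I−A) / det(I−A) ≈
  [   1.2021     0.5378     0.2768]
  [   0.9332     2.5227     1.0043]
  [   0.3084     0.6643     1.5184]
The output multiplier for sector j is the column-j sum of the Leontief inverse (I − A)⁻¹ = adj(I−A) / det(I−A).
Column 3 of adj(I−A): (0.0875, 0.3175, 0.4800); det(I−A) = 0.316125.
m_3 = (0.0875 + 0.3175 + 0.4800) / 0.316125 = 0.885 / 0.316125 ≈ 2.800.

m_3 = 2.800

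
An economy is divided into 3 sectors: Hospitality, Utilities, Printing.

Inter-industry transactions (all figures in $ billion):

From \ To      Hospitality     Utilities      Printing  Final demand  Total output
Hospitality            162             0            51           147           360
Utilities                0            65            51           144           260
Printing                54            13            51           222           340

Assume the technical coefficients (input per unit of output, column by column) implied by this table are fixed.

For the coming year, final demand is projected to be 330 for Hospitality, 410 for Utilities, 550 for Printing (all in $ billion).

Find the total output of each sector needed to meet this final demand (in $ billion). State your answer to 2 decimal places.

Technical coefficients a_ij = z_ij / X_j:
  a_11 = 162/360 = 0.45, a_21 = 0/360 = 0.00, a_31 = 54/360 = 0.15
  a_12 = 0/260 = 0.00, a_22 = 65/260 = 0.25, a_32 = 13/260 = 0.05
  a_13 = 51/340 = 0.15, a_23 = 51/340 = 0.15, a_33 = 51/340 = 0.15
I − A =
  [   0.55     0.00    -0.15]
  [   0.00     0.75    -0.15]
  [  -0.15    -0.05     0.85]
Cofactors of I−A, C_ij = (−1)^(i+j)·(minor ij) (rows/columns in the sector order above):
  C_11 = (0.75)(0.85) − (-0.15)(-0.05) = 0.6300
  C_12 = −[(0.00)(0.85) − (-0.15)(-0.15)] = 0.0225
  C_13 = (0.00)(-0.05) − (0.75)(-0.15) = 0.1125
  C_21 = −[(0.00)(0.85) − (-0.15)(-0.05)] = 0.0075
  C_22 = (0.55)(0.85) − (-0.15)(-0.15) = 0.4450
  C_23 = −[(0.55)(-0.05) − (0.00)(-0.15)] = 0.0275
  C_31 = (0.00)(-0.15) − (-0.15)(0.75) = 0.1125
  C_32 = −[(0.55)(-0.15) − (-0.15)(0.00)] = 0.0825
  C_33 = (0.55)(0.75) − (0.00)(0.00) = 0.4125
det(I−A) = Σ_j (I−A)_1j·C_1j = (0.55)(0.6300) + (0.00)(0.0225) + (-0.15)(0.1125) = 0.329625
adj(I−A) = Cᵀ =
  [ 0.6300   0.0075   0.1125]
  [ 0.0225   0.4450   0.0825]
  [ 0.1125   0.0275   0.4125]
(I − A)⁻¹ = adj(I−A) / det(I−A) ≈
  [   1.9113     0.0228     0.3413]
  [   0.0683     1.3500     0.2503]
  [   0.3413     0.0834     1.2514]
x = (I − A)⁻¹ d = adj(I−A)·d / det(I−A), with det(I−A) = 0.329625:
  x_1 = (0.6300·330 + 0.0075·410 + 0.1125·550) / 0.329625 = 272.85 / 0.329625 ≈ 827.76
  x_2 = (0.0225·330 + 0.4450·410 + 0.0825·550) / 0.329625 = 235.25 / 0.329625 ≈ 713.69
  x_3 = (0.1125·330 + 0.0275·410 + 0.4125·550) / 0.329625 = 275.275 / 0.329625 ≈ 835.12

x_1 = 827.76, x_2 = 713.69, x_3 = 835.12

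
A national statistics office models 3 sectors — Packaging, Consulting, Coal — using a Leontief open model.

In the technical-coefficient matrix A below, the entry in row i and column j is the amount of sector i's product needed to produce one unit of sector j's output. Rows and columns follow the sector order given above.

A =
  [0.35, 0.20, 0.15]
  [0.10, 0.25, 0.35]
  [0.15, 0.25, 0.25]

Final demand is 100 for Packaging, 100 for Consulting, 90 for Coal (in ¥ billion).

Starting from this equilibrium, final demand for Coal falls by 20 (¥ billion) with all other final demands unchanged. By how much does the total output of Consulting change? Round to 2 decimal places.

Δx_2 = -18.47

I − A =
  [   0.65    -0.20    -0.15]
  [  -0.10     0.75    -0.35]
  [  -0.15    -0.25     0.75]
Cofactors of I−A, C_ij = (−1)^(i+j)·(minor ij) (rows/columns in the sector order above):
  C_11 = (0.75)(0.75) − (-0.35)(-0.25) = 0.4750
  C_12 = −[(-0.10)(0.75) − (-0.35)(-0.15)] = 0.1275
  C_13 = (-0.10)(-0.25) − (0.75)(-0.15) = 0.1375
  C_21 = −[(-0.20)(0.75) − (-0.15)(-0.25)] = 0.1875
  C_22 = (0.65)(0.75) − (-0.15)(-0.15) = 0.4650
  C_23 = −[(0.65)(-0.25) − (-0.20)(-0.15)] = 0.1925
  C_31 = (-0.20)(-0.35) − (-0.15)(0.75) = 0.1825
  C_32 = −[(0.65)(-0.35) − (-0.15)(-0.10)] = 0.2425
  C_33 = (0.65)(0.75) − (-0.20)(-0.10) = 0.4675
det(I−A) = Σ_j (I−A)_1j·C_1j = (0.65)(0.4750) + (-0.20)(0.1275) + (-0.15)(0.1375) = 0.262625
adj(I−A) = Cᵀ =
  [ 0.4750   0.1875   0.1825]
  [ 0.1275   0.4650   0.2425]
  [ 0.1375   0.1925   0.4675]
(I − A)⁻¹ = adj(I−A) / det(I−A) ≈
  [   1.8087     0.7139     0.6949]
  [   0.4855     1.7706     0.9234]
  [   0.5236     0.7330     1.7801]
Δx = (I − A)⁻¹ Δd with Δd having -20 in the Coal component and 0 elsewhere.
So Δx_2 = L_23 · (-20), where L_23 = adj(I−A)_23 / det(I−A) = 0.2425 / 0.262625.
Δx_2 = 0.2425 × (-20) / 0.262625 = -4.85 / 0.262625 ≈ -18.47.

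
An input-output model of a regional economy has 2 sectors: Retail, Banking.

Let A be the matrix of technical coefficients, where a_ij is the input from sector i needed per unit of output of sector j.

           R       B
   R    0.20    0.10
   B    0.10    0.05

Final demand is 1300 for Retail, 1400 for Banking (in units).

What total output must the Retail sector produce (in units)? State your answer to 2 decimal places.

I − A =
  [   0.80    -0.10]
  [  -0.10     0.95]
det(I−A) = (0.80)(0.95) − (-0.10)(-0.10) = 0.7500
adj(I−A) = [[0.95, 0.10], [0.10, 0.80]]
(I − A)⁻¹ = adj(I−A) / det(I−A) ≈
  [   1.2667     0.1333]
  [   0.1333     1.0667]
x = (I − A)⁻¹ d = adj(I−A)·d / det(I−A), with det(I−A) = 0.7500:
  x_R = (0.95·1300 + 0.10·1400) / 0.7500 = 1375.00 / 0.7500 ≈ 1833.33
  x_B = (0.10·1300 + 0.80·1400) / 0.7500 = 1250.00 / 0.7500 ≈ 1666.67

x_R = 1833.33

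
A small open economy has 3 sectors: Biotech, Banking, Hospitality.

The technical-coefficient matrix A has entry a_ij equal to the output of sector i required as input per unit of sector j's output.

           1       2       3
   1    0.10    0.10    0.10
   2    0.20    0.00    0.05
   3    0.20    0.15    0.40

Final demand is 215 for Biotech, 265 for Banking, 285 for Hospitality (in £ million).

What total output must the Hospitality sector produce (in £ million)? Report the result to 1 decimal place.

I − A =
  [   0.90    -0.10    -0.10]
  [  -0.20     1.00    -0.05]
  [  -0.20    -0.15     0.60]
Cofactors of I−A, C_ij = (−1)^(i+j)·(minor ij) (rows/columns in the sector order above):
  C_11 = (1.00)(0.60) − (-0.05)(-0.15) = 0.5925
  C_12 = −[(-0.20)(0.60) − (-0.05)(-0.20)] = 0.1300
  C_13 = (-0.20)(-0.15) − (1.00)(-0.20) = 0.2300
  C_21 = −[(-0.10)(0.60) − (-0.10)(-0.15)] = 0.0750
  C_22 = (0.90)(0.60) − (-0.10)(-0.20) = 0.5200
  C_23 = −[(0.90)(-0.15) − (-0.10)(-0.20)] = 0.1550
  C_31 = (-0.10)(-0.05) − (-0.10)(1.00) = 0.1050
  C_32 = −[(0.90)(-0.05) − (-0.10)(-0.20)] = 0.0650
  C_33 = (0.90)(1.00) − (-0.10)(-0.20) = 0.8800
det(I−A) = Σ_j (I−A)_1j·C_1j = (0.90)(0.5925) + (-0.10)(0.1300) + (-0.10)(0.2300) = 0.49725
adj(I−A) = Cᵀ =
  [ 0.5925   0.0750   0.1050]
  [ 0.1300   0.5200   0.0650]
  [ 0.2300   0.1550   0.8800]
(I − A)⁻¹ = adj(I−A) / det(I−A) ≈
  [   1.1916     0.1508     0.2112]
  [   0.2614     1.0458     0.1307]
  [   0.4625     0.3117     1.7697]
x = (I − A)⁻¹ d = adj(I−A)·d / det(I−A), with det(I−A) = 0.49725:
  x_1 = (0.5925·215 + 0.0750·265 + 0.1050·285) / 0.49725 = 177.1875 / 0.49725 ≈ 356.3
  x_2 = (0.1300·215 + 0.5200·265 + 0.0650·285) / 0.49725 = 184.275 / 0.49725 ≈ 370.6
  x_3 = (0.2300·215 + 0.1550·265 + 0.8800·285) / 0.49725 = 341.325 / 0.49725 ≈ 686.4

x_3 = 686.4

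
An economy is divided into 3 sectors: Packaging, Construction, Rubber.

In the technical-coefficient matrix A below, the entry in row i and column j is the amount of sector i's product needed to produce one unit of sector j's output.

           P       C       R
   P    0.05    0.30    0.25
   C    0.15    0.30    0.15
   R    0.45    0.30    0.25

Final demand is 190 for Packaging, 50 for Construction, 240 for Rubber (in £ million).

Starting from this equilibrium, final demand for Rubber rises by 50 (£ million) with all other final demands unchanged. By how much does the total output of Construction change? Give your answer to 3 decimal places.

I − A =
  [   0.95    -0.30    -0.25]
  [  -0.15     0.70    -0.15]
  [  -0.45    -0.30     0.75]
Cofactors of I−A, C_ij = (−1)^(i+j)·(minor ij) (rows/columns in the sector order above):
  C_11 = (0.70)(0.75) − (-0.15)(-0.30) = 0.4800
  C_12 = −[(-0.15)(0.75) − (-0.15)(-0.45)] = 0.1800
  C_13 = (-0.15)(-0.30) − (0.70)(-0.45) = 0.3600
  C_21 = −[(-0.30)(0.75) − (-0.25)(-0.30)] = 0.3000
  C_22 = (0.95)(0.75) − (-0.25)(-0.45) = 0.6000
  C_23 = −[(0.95)(-0.30) − (-0.30)(-0.45)] = 0.4200
  C_31 = (-0.30)(-0.15) − (-0.25)(0.70) = 0.2200
  C_32 = −[(0.95)(-0.15) − (-0.25)(-0.15)] = 0.1800
  C_33 = (0.95)(0.70) − (-0.30)(-0.15) = 0.6200
det(I−A) = Σ_j (I−A)_1j·C_1j = (0.95)(0.4800) + (-0.30)(0.1800) + (-0.25)(0.3600) = 0.3120
adj(I−A) = Cᵀ =
  [ 0.4800   0.3000   0.2200]
  [ 0.1800   0.6000   0.1800]
  [ 0.3600   0.4200   0.6200]
(I − A)⁻¹ = adj(I−A) / det(I−A) ≈
  [   1.5385     0.9615     0.7051]
  [   0.5769     1.9231     0.5769]
  [   1.1538     1.3462     1.9872]
Δx = (I − A)⁻¹ Δd with Δd having +50 in the Rubber component and 0 elsewhere.
So Δx_C = L_CR · (+50), where L_CR = adj(I−A)_CR / det(I−A) = 0.1800 / 0.3120.
Δx_C = 0.1800 × (+50) / 0.3120 = 9.00 / 0.3120 ≈ 28.846.

Δx_C = 28.846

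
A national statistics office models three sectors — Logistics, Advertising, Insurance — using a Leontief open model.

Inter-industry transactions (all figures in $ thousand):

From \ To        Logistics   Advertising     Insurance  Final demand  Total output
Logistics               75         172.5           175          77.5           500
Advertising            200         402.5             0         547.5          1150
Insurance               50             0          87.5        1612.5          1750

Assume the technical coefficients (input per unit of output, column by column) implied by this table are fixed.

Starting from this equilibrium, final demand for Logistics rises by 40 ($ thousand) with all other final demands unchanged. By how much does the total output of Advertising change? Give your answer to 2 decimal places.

Δx_A = 32.95

Technical coefficients a_ij = z_ij / X_j:
  a_LL = 75/500 = 0.15, a_AL = 200/500 = 0.40, a_IL = 50/500 = 0.10
  a_LA = 172.5/1150 = 0.15, a_AA = 402.5/1150 = 0.35, a_IA = 0/1150 = 0.00
  a_LI = 175/1750 = 0.10, a_AI = 0/1750 = 0.00, a_II = 87.5/1750 = 0.05
I − A =
  [   0.85    -0.15    -0.10]
  [  -0.40     0.65     0.00]
  [  -0.10     0.00     0.95]
Cofactors of I−A, C_ij = (−1)^(i+j)·(minor ij) (rows/columns in the sector order above):
  C_11 = (0.65)(0.95) − (0.00)(0.00) = 0.6175
  C_12 = −[(-0.40)(0.95) − (0.00)(-0.10)] = 0.3800
  C_13 = (-0.40)(0.00) − (0.65)(-0.10) = 0.0650
  C_21 = −[(-0.15)(0.95) − (-0.10)(0.00)] = 0.1425
  C_22 = (0.85)(0.95) − (-0.10)(-0.10) = 0.7975
  C_23 = −[(0.85)(0.00) − (-0.15)(-0.10)] = 0.0150
  C_31 = (-0.15)(0.00) − (-0.10)(0.65) = 0.0650
  C_32 = −[(0.85)(0.00) − (-0.10)(-0.40)] = 0.0400
  C_33 = (0.85)(0.65) − (-0.15)(-0.40) = 0.4925
det(I−A) = Σ_j (I−A)_1j·C_1j = (0.85)(0.6175) + (-0.15)(0.3800) + (-0.10)(0.0650) = 0.461375
adj(I−A) = Cᵀ =
  [ 0.6175   0.1425   0.0650]
  [ 0.3800   0.7975   0.0400]
  [ 0.0650   0.0150   0.4925]
(I − A)⁻¹ = adj(I−A) / det(I−A) ≈
  [   1.3384     0.3089     0.1409]
  [   0.8236     1.7285     0.0867]
  [   0.1409     0.0325     1.0675]
Δx = (I − A)⁻¹ Δd with Δd having +40 in the Logistics component and 0 elsewhere.
So Δx_A = L_AL · (+40), where L_AL = adj(I−A)_AL / det(I−A) = 0.3800 / 0.461375.
Δx_A = 0.3800 × (+40) / 0.461375 = 15.20 / 0.461375 ≈ 32.95.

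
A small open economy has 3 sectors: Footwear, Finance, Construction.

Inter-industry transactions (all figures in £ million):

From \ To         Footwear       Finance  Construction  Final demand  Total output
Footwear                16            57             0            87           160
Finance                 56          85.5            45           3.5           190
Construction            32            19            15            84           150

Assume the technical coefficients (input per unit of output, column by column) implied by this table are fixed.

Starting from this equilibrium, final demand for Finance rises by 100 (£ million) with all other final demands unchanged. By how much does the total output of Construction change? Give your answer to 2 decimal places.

Technical coefficients a_ij = z_ij / X_j:
  a_11 = 16/160 = 0.10, a_21 = 56/160 = 0.35, a_31 = 32/160 = 0.20
  a_12 = 57/190 = 0.30, a_22 = 85.5/190 = 0.45, a_32 = 19/190 = 0.10
  a_13 = 0/150 = 0.00, a_23 = 45/150 = 0.30, a_33 = 15/150 = 0.10
I − A =
  [   0.90    -0.30     0.00]
  [  -0.35     0.55    -0.30]
  [  -0.20    -0.10     0.90]
Cofactors of I−A, C_ij = (−1)^(i+j)·(minor ij) (rows/columns in the sector order above):
  C_11 = (0.55)(0.90) − (-0.30)(-0.10) = 0.4650
  C_12 = −[(-0.35)(0.90) − (-0.30)(-0.20)] = 0.3750
  C_13 = (-0.35)(-0.10) − (0.55)(-0.20) = 0.1450
  C_21 = −[(-0.30)(0.90) − (0.00)(-0.10)] = 0.2700
  C_22 = (0.90)(0.90) − (0.00)(-0.20) = 0.8100
  C_23 = −[(0.90)(-0.10) − (-0.30)(-0.20)] = 0.1500
  C_31 = (-0.30)(-0.30) − (0.00)(0.55) = 0.0900
  C_32 = −[(0.90)(-0.30) − (0.00)(-0.35)] = 0.2700
  C_33 = (0.90)(0.55) − (-0.30)(-0.35) = 0.3900
det(I−A) = Σ_j (I−A)_1j·C_1j = (0.90)(0.4650) + (-0.30)(0.3750) + (0.00)(0.1450) = 0.3060
adj(I−A) = Cᵀ =
  [ 0.4650   0.2700   0.0900]
  [ 0.3750   0.8100   0.2700]
  [ 0.1450   0.1500   0.3900]
(I − A)⁻¹ = adj(I−A) / det(I−A) ≈
  [   1.5196     0.8824     0.2941]
  [   1.2255     2.6471     0.8824]
  [   0.4739     0.4902     1.2745]
Δx = (I − A)⁻¹ Δd with Δd having +100 in the Finance component and 0 elsewhere.
So Δx_3 = L_32 · (+100), where L_32 = adj(I−A)_32 / det(I−A) = 0.1500 / 0.3060.
Δx_3 = 0.1500 × (+100) / 0.3060 = 15.00 / 0.3060 ≈ 49.02.

Δx_3 = 49.02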